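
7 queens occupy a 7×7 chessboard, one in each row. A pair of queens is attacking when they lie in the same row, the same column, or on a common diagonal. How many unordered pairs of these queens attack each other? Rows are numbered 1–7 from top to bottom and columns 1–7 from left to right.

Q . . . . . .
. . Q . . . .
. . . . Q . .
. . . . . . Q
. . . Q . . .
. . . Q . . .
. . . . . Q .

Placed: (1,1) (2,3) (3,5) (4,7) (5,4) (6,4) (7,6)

2

Same column: (5,4)–(6,4) (column 4).
Same diagonal: (5,4)–(7,6) (|5−7| = |4−6| = 2).
Total attacking pairs: 2.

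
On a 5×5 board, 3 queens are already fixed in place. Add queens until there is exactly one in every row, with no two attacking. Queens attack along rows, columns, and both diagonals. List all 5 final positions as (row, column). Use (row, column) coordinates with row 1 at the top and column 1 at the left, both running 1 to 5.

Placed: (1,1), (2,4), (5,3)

(1,1) (2,4) (3,2) (4,5) (5,3)

Row 3: attacked by (1,1)→{1,3}; (2,4)→{3,4,5}; (5,3)→{1,3,5}. Safe: 2. Place at column 2.
Row 4: attacked by (1,1)→{1,4}; (2,4)→{2,4}; (3,2)→{1,2,3}; (5,3)→{2,3,4}. Safe: 5. Place at column 5.
Columns [1, 4, 2, 5, 3], r−c [0, -2, 1, -1, 2], r+c [2, 6, 5, 9, 8] are all distinct, so no two queens attack.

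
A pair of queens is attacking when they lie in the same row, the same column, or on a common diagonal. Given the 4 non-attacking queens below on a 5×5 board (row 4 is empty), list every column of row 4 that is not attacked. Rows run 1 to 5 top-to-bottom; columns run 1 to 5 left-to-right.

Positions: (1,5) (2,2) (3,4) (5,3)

columns 1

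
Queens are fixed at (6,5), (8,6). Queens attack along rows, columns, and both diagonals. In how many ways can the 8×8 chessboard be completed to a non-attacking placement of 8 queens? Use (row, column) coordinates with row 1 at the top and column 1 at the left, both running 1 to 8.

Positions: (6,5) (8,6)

3

Branch on row 1: col 1 → 0; col 2 → 0; col 3 → 0; col 4 → 1; col 7 → 1; col 8 → 1.
Sum: 0 + 0 + 0 + 1 + 1 + 1 = 3.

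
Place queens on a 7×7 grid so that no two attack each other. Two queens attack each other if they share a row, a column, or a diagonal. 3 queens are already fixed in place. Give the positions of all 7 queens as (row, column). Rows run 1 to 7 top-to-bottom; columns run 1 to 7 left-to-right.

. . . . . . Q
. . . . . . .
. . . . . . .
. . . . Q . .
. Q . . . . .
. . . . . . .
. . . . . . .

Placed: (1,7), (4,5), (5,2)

Row 2: attacked by (1,7)→{6,7}; (4,5)→{3,5,7}; (5,2)→{2,5}. Safe: 1, 4. Place at column 4.
Row 3: attacked by (1,7)→{5,7}; (2,4)→{3,4,5}; (4,5)→{4,5,6}; (5,2)→{2,4}. Safe: 1. Place at column 1.
Row 6: attacked by (1,7)→{2,7}; (2,4)→{4}; (3,1)→{1,4}; (4,5)→{3,5,7}; (5,2)→{1,2,3}. Safe: 6. Place at column 6.
Row 7: attacked by (1,7)→{1,7}; (2,4)→{4}; (3,1)→{1,5}; (4,5)→{2,5}; (5,2)→{2,4}; (6,6)→{5,6,7}. Safe: 3. Place at column 3.
Columns [7, 4, 1, 5, 2, 6, 3], r−c [-6, -2, 2, -1, 3, 0, 4], r+c [8, 6, 4, 9, 7, 12, 10] are all distinct, so no two queens attack.

(1,7) (2,4) (3,1) (4,5) (5,2) (6,6) (7,3)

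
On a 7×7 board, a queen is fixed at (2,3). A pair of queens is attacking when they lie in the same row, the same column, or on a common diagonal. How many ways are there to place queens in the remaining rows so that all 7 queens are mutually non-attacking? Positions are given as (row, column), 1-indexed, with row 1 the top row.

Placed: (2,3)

6

Branch on row 1: col 1 → 1; col 5 → 1; col 6 → 3; col 7 → 1.
Sum: 1 + 1 + 3 + 1 = 6.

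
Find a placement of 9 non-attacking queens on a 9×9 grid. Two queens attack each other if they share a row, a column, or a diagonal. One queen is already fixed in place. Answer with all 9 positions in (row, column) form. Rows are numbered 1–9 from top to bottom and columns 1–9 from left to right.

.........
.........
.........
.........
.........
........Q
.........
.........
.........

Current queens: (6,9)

Row 1: attacked by (6,9)→{4,9}. Safe: 1, 2, 3, 5, 6, 7, 8. Place at column 7.
Row 2: attacked by (1,7)→{6,7,8}; (6,9)→{5,9}. Safe: 1, 2, 3, 4. Place at column 1.
Row 3: attacked by (1,7)→{5,7,9}; (2,1)→{1,2}; (6,9)→{6,9}. Safe: 3, 4, 8. Place at column 8.
Row 4: attacked by (1,7)→{4,7}; (2,1)→{1,3}; (3,8)→{7,8,9}; (6,9)→{7,9}. Safe: 2, 5, 6. Place at column 5.
Row 5: attacked by (1,7)→{3,7}; (2,1)→{1,4}; (3,8)→{6,8}; (4,5)→{4,5,6}; (6,9)→{8,9}. Safe: 2. Place at column 2.
Row 7: attacked by (1,7)→{1,7}; (2,1)→{1,6}; (3,8)→{4,8}; (4,5)→{2,5,8}; (5,2)→{2,4}; (6,9)→{8,9}. Safe: 3. Place at column 3.
Row 8: attacked by (1,7)→{7}; (2,1)→{1,7}; (3,8)→{3,8}; (4,5)→{1,5,9}; (5,2)→{2,5}; (6,9)→{7,9}; (7,3)→{2,3,4}. Safe: 6. Place at column 6.
Row 9: attacked by (1,7)→{7}; (2,1)→{1,8}; (3,8)→{2,8}; (4,5)→{5}; (5,2)→{2,6}; (6,9)→{6,9}; (7,3)→{1,3,5}; (8,6)→{5,6,7}. Safe: 4. Place at column 4.
Columns [7, 1, 8, 5, 2, 9, 3, 6, 4], r−c [-6, 1, -5, -1, 3, -3, 4, 2, 5], r+c [8, 3, 11, 9, 7, 15, 10, 14, 13] are all distinct, so no two queens attack.

(1,7) (2,1) (3,8) (4,5) (5,2) (6,9) (7,3) (8,6) (9,4)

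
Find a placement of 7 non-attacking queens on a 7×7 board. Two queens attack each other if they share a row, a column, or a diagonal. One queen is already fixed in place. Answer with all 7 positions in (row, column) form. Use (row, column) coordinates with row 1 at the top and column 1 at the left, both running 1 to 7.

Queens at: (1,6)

Row 2: attacked by (1,6)→{5,6,7}. Safe: 1, 2, 3, 4. Place at column 2.
Row 3: attacked by (1,6)→{4,6}; (2,2)→{1,2,3}. Safe: 5, 7. Place at column 5.
Row 4: attacked by (1,6)→{3,6}; (2,2)→{2,4}; (3,5)→{4,5,6}. Safe: 1, 7. Place at column 1.
Row 5: attacked by (1,6)→{2,6}; (2,2)→{2,5}; (3,5)→{3,5,7}; (4,1)→{1,2}. Safe: 4. Place at column 4.
Row 6: attacked by (1,6)→{1,6}; (2,2)→{2,6}; (3,5)→{2,5}; (4,1)→{1,3}; (5,4)→{3,4,5}. Safe: 7. Place at column 7.
Row 7: attacked by (1,6)→{6}; (2,2)→{2,7}; (3,5)→{1,5}; (4,1)→{1,4}; (5,4)→{2,4,6}; (6,7)→{6,7}. Safe: 3. Place at column 3.
Columns [6, 2, 5, 1, 4, 7, 3], r−c [-5, 0, -2, 3, 1, -1, 4], r+c [7, 4, 8, 5, 9, 13, 10] are all distinct, so no two queens attack.

(1,6) (2,2) (3,5) (4,1) (5,4) (6,7) (7,3)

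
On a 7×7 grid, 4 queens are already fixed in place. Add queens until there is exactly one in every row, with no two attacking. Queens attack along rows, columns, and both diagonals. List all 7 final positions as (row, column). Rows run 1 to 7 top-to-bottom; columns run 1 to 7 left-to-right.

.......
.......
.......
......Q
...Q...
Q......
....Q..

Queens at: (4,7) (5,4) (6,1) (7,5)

Row 1: attacked by (4,7)→{4,7}; (5,4)→{4}; (6,1)→{1,6}; (7,5)→{5}. Safe: 2, 3. Place at column 2.
Row 2: attacked by (1,2)→{1,2,3}; (4,7)→{5,7}; (5,4)→{1,4,7}; (6,1)→{1,5}; (7,5)→{5}. Safe: 6. Place at column 6.
Row 3: attacked by (1,2)→{2,4}; (2,6)→{5,6,7}; (4,7)→{6,7}; (5,4)→{2,4,6}; (6,1)→{1,4}; (7,5)→{1,5}. Safe: 3. Place at column 3.
Columns [2, 6, 3, 7, 4, 1, 5], r−c [-1, -4, 0, -3, 1, 5, 2], r+c [3, 8, 6, 11, 9, 7, 12] are all distinct, so no two queens attack.

(1,2) (2,6) (3,3) (4,7) (5,4) (6,1) (7,5)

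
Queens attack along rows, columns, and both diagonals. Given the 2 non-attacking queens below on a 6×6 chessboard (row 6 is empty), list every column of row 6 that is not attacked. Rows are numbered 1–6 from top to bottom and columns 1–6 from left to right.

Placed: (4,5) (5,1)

columns 4, 6

(4,5) attacks row 6 at column 5 and diagonals 3.
(5,1) attacks row 6 at column 1 and diagonals 2.
Attacked columns: {1, 2, 3, 5}. Safe: {4, 6}.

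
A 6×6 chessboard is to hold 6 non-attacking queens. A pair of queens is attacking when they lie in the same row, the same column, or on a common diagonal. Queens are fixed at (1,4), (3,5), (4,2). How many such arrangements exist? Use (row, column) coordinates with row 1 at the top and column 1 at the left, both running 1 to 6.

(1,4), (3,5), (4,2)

1

Branch on row 2: col 1 → 1.
Sum: 1 = 1.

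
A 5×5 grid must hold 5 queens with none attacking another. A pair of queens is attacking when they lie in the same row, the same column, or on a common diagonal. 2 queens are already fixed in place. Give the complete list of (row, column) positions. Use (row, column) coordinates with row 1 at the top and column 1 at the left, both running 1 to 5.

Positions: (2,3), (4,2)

(1,1) (2,3) (3,5) (4,2) (5,4)

Row 1: attacked by (2,3)→{2,3,4}; (4,2)→{2,5}. Safe: 1. Place at column 1.
Row 3: attacked by (1,1)→{1,3}; (2,3)→{2,3,4}; (4,2)→{1,2,3}. Safe: 5. Place at column 5.
Row 5: attacked by (1,1)→{1,5}; (2,3)→{3}; (3,5)→{3,5}; (4,2)→{1,2,3}. Safe: 4. Place at column 4.
Columns [1, 3, 5, 2, 4], r−c [0, -1, -2, 2, 1], r+c [2, 5, 8, 6, 9] are all distinct, so no two queens attack.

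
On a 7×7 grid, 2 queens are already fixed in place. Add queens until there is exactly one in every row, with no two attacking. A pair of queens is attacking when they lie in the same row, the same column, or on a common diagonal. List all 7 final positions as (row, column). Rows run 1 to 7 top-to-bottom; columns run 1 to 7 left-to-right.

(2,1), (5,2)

Row 1: attacked by (2,1)→{1,2}; (5,2)→{2,6}. Safe: 3, 4, 5, 7. Place at column 4.
Row 3: attacked by (1,4)→{2,4,6}; (2,1)→{1,2}; (5,2)→{2,4}. Safe: 3, 5, 7. Place at column 3.
Row 4: attacked by (1,4)→{1,4,7}; (2,1)→{1,3}; (3,3)→{2,3,4}; (5,2)→{1,2,3}. Safe: 5, 6. Place at column 6.
Row 6: attacked by (1,4)→{4}; (2,1)→{1,5}; (3,3)→{3,6}; (4,6)→{4,6}; (5,2)→{1,2,3}. Safe: 7. Place at column 7.
Row 7: attacked by (1,4)→{4}; (2,1)→{1,6}; (3,3)→{3,7}; (4,6)→{3,6}; (5,2)→{2,4}; (6,7)→{6,7}. Safe: 5. Place at column 5.
Columns [4, 1, 3, 6, 2, 7, 5], r−c [-3, 1, 0, -2, 3, -1, 2], r+c [5, 3, 6, 10, 7, 13, 12] are all distinct, so no two queens attack.

(1,4) (2,1) (3,3) (4,6) (5,2) (6,7) (7,5)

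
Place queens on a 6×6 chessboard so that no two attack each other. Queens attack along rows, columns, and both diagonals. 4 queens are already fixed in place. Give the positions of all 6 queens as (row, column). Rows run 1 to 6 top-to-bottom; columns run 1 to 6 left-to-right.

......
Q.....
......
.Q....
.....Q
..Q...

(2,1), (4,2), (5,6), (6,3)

Row 1: attacked by (2,1)→{1,2}; (4,2)→{2,5}; (5,6)→{2,6}; (6,3)→{3}. Safe: 4. Place at column 4.
Row 3: attacked by (1,4)→{2,4,6}; (2,1)→{1,2}; (4,2)→{1,2,3}; (5,6)→{4,6}; (6,3)→{3,6}. Safe: 5. Place at column 5.
Columns [4, 1, 5, 2, 6, 3], r−c [-3, 1, -2, 2, -1, 3], r+c [5, 3, 8, 6, 11, 9] are all distinct, so no two queens attack.

(1,4) (2,1) (3,5) (4,2) (5,6) (6,3)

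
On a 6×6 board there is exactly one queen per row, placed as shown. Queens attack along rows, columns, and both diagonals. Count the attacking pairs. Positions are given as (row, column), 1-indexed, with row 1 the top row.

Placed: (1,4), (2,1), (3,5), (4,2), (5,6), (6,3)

All columns are distinct and no two queens satisfy |Δrow| = |Δcol|, so no pair attacks.

0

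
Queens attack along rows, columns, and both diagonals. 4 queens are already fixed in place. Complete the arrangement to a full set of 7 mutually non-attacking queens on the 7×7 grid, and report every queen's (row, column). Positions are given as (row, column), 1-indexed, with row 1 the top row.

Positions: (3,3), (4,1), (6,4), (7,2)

(1,7) (2,5) (3,3) (4,1) (5,6) (6,4) (7,2)

Row 1: attacked by (3,3)→{1,3,5}; (4,1)→{1,4}; (6,4)→{4}; (7,2)→{2}. Safe: 6, 7. Place at column 7.
Row 2: attacked by (1,7)→{6,7}; (3,3)→{2,3,4}; (4,1)→{1,3}; (6,4)→{4}; (7,2)→{2,7}. Safe: 5. Place at column 5.
Row 5: attacked by (1,7)→{3,7}; (2,5)→{2,5}; (3,3)→{1,3,5}; (4,1)→{1,2}; (6,4)→{3,4,5}; (7,2)→{2,4}. Safe: 6. Place at column 6.
Columns [7, 5, 3, 1, 6, 4, 2], r−c [-6, -3, 0, 3, -1, 2, 5], r+c [8, 7, 6, 5, 11, 10, 9] are all distinct, so no two queens attack.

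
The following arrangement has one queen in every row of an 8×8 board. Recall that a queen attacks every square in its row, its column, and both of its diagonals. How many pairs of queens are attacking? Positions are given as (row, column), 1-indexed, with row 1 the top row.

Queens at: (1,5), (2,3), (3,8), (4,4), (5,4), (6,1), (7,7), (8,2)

Same column: (4,4)–(5,4) (column 4).
Same diagonal: (4,4)–(7,7) (|4−7| = |4−7| = 3).
Total attacking pairs: 2.

2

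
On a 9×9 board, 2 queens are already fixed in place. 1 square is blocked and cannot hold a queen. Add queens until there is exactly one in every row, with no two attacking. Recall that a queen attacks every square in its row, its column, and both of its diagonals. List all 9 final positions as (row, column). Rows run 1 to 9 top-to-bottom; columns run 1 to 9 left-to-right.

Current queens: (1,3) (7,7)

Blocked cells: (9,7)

(1,3) (2,6) (3,8) (4,5) (5,2) (6,9) (7,7) (8,4) (9,1)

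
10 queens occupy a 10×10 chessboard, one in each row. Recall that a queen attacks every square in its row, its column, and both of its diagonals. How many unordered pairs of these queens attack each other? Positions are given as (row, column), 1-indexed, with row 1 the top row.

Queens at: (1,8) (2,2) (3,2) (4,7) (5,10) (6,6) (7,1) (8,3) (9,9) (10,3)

6

Same column: (2,2)–(3,2) (column 2); (8,3)–(10,3) (column 3).
Same diagonal: (2,2)–(6,6) (|2−6| = |2−6| = 4); (2,2)–(9,9) (|2−9| = |2−9| = 7); (4,7)–(8,3) (|4−8| = |7−3| = 4); (6,6)–(9,9) (|6−9| = |6−9| = 3).
Total attacking pairs: 6.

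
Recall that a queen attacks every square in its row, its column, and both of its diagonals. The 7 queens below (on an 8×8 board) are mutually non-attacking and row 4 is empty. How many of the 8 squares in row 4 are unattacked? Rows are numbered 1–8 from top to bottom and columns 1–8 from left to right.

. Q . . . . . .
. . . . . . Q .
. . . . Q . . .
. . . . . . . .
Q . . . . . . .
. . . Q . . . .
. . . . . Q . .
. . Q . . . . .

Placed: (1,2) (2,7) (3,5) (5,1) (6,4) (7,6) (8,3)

(1,2) attacks row 4 at column 2 and diagonals 5.
(2,7) attacks row 4 at column 7 and diagonals 5.
(3,5) attacks row 4 at column 5 and diagonals 4, 6.
(5,1) attacks row 4 at column 1 and diagonals 2.
(6,4) attacks row 4 at column 4 and diagonals 2, 6.
(7,6) attacks row 4 at column 6 and diagonals 3.
(8,3) attacks row 4 at column 3 and diagonals 7.
Attacked columns: {1, 2, 3, 4, 5, 6, 7}. Safe: {8}.

1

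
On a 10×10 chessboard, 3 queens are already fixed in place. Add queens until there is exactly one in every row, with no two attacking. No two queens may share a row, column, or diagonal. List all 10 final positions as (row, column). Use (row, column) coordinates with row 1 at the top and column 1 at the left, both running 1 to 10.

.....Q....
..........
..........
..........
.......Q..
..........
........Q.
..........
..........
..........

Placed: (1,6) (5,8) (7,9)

Row 2: attacked by (1,6)→{5,6,7}; (5,8)→{5,8}; (7,9)→{4,9}. Safe: 1, 2, 3, 10. Place at column 10.
Row 3: attacked by (1,6)→{4,6,8}; (2,10)→{9,10}; (5,8)→{6,8,10}; (7,9)→{5,9}. Safe: 1, 2, 3, 7. Place at column 3.
Row 4: attacked by (1,6)→{3,6,9}; (2,10)→{8,10}; (3,3)→{2,3,4}; (5,8)→{7,8,9}; (7,9)→{6,9}. Safe: 1, 5. Place at column 5.
Row 6: attacked by (1,6)→{1,6}; (2,10)→{6,10}; (3,3)→{3,6}; (4,5)→{3,5,7}; (5,8)→{7,8,9}; (7,9)→{8,9,10}. Safe: 2, 4. Place at column 2.
Row 8: attacked by (1,6)→{6}; (2,10)→{4,10}; (3,3)→{3,8}; (4,5)→{1,5,9}; (5,8)→{5,8}; (6,2)→{2,4}; (7,9)→{8,9,10}. Safe: 7. Place at column 7.
Row 9: attacked by (1,6)→{6}; (2,10)→{3,10}; (3,3)→{3,9}; (4,5)→{5,10}; (5,8)→{4,8}; (6,2)→{2,5}; (7,9)→{7,9}; (8,7)→{6,7,8}. Safe: 1. Place at column 1.
Row 10: attacked by (1,6)→{6}; (2,10)→{2,10}; (3,3)→{3,10}; (4,5)→{5}; (5,8)→{3,8}; (6,2)→{2,6}; (7,9)→{6,9}; (8,7)→{5,7,9}; (9,1)→{1,2}. Safe: 4. Place at column 4.
Columns [6, 10, 3, 5, 8, 2, 9, 7, 1, 4], r−c [-5, -8, 0, -1, -3, 4, -2, 1, 8, 6], r+c [7, 12, 6, 9, 13, 8, 16, 15, 10, 14] are all distinct, so no two queens attack.

(1,6) (2,10) (3,3) (4,5) (5,8) (6,2) (7,9) (8,7) (9,1) (10,4)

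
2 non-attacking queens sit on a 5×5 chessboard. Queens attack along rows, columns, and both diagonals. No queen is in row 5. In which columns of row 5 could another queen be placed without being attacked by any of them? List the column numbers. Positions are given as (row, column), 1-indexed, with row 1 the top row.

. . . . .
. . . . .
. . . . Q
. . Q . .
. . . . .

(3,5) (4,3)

columns 1

(3,5) attacks row 5 at column 5 and diagonals 3.
(4,3) attacks row 5 at column 3 and diagonals 2, 4.
Attacked columns: {2, 3, 4, 5}. Safe: {1}.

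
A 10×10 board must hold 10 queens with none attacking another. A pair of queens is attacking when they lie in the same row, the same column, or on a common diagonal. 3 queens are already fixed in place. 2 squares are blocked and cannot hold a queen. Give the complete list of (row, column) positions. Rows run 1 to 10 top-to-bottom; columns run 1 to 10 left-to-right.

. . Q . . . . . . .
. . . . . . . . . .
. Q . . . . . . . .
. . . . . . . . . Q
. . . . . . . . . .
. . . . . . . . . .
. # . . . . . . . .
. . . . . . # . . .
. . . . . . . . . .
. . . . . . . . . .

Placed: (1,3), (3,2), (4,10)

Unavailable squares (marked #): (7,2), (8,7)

Row 2: attacked by (1,3)→{2,3,4}; (3,2)→{1,2,3}; (4,10)→{8,10}. Safe: 5, 6, 7, 9. Place at column 6.
Row 5: attacked by (1,3)→{3,7}; (2,6)→{3,6,9}; (3,2)→{2,4}; (4,10)→{9,10}. Safe: 1, 5, 8. Place at column 1.
Row 6: attacked by (1,3)→{3,8}; (2,6)→{2,6,10}; (3,2)→{2,5}; (4,10)→{8,10}; (5,1)→{1,2}. Safe: 4, 7, 9. Place at column 9.
Row 7: attacked by (1,3)→{3,9}; (2,6)→{1,6}; (3,2)→{2,6}; (4,10)→{7,10}; (5,1)→{1,3}; (6,9)→{8,9,10}. Blocked: 2. Safe: 4, 5. Place at column 5.
Row 8: attacked by (1,3)→{3,10}; (2,6)→{6}; (3,2)→{2,7}; (4,10)→{6,10}; (5,1)→{1,4}; (6,9)→{7,9}; (7,5)→{4,5,6}. Blocked: 7. Safe: 8. Place at column 8.
Row 9: attacked by (1,3)→{3}; (2,6)→{6}; (3,2)→{2,8}; (4,10)→{5,10}; (5,1)→{1,5}; (6,9)→{6,9}; (7,5)→{3,5,7}; (8,8)→{7,8,9}. Safe: 4. Place at column 4.
Row 10: attacked by (1,3)→{3}; (2,6)→{6}; (3,2)→{2,9}; (4,10)→{4,10}; (5,1)→{1,6}; (6,9)→{5,9}; (7,5)→{2,5,8}; (8,8)→{6,8,10}; (9,4)→{3,4,5}. Safe: 7. Place at column 7.
Columns [3, 6, 2, 10, 1, 9, 5, 8, 4, 7], r−c [-2, -4, 1, -6, 4, -3, 2, 0, 5, 3], r+c [4, 8, 5, 14, 6, 15, 12, 16, 13, 17] are all distinct, so no two queens attack.

(1,3) (2,6) (3,2) (4,10) (5,1) (6,9) (7,5) (8,8) (9,4) (10,7)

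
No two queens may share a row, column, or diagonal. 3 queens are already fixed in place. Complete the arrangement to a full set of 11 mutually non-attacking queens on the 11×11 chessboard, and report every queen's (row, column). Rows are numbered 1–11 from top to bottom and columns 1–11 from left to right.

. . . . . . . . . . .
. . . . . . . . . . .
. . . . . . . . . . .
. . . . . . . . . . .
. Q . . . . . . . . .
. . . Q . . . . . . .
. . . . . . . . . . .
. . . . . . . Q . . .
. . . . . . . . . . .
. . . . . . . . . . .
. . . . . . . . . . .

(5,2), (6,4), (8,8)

(1,10) (2,7) (3,9) (4,11) (5,2) (6,4) (7,1) (8,8) (9,5) (10,3) (11,6)

Row 1: attacked by (5,2)→{2,6}; (6,4)→{4,9}; (8,8)→{1,8}. Safe: 3, 5, 7, 10, 11. Place at column 10.
Row 2: attacked by (1,10)→{9,10,11}; (5,2)→{2,5}; (6,4)→{4,8}; (8,8)→{2,8}. Safe: 1, 3, 6, 7. Place at column 7.
Row 3: attacked by (1,10)→{8,10}; (2,7)→{6,7,8}; (5,2)→{2,4}; (6,4)→{1,4,7}; (8,8)→{3,8}. Safe: 5, 9, 11. Place at column 9.
Row 4: attacked by (1,10)→{7,10}; (2,7)→{5,7,9}; (3,9)→{8,9,10}; (5,2)→{1,2,3}; (6,4)→{2,4,6}; (8,8)→{4,8}. Safe: 11. Place at column 11.
Row 7: attacked by (1,10)→{4,10}; (2,7)→{2,7}; (3,9)→{5,9}; (4,11)→{8,11}; (5,2)→{2,4}; (6,4)→{3,4,5}; (8,8)→{7,8,9}. Safe: 1, 6. Place at column 1.
Row 9: attacked by (1,10)→{2,10}; (2,7)→{7}; (3,9)→{3,9}; (4,11)→{6,11}; (5,2)→{2,6}; (6,4)→{1,4,7}; (7,1)→{1,3}; (8,8)→{7,8,9}. Safe: 5. Place at column 5.
Row 10: attacked by (1,10)→{1,10}; (2,7)→{7}; (3,9)→{2,9}; (4,11)→{5,11}; (5,2)→{2,7}; (6,4)→{4,8}; (7,1)→{1,4}; (8,8)→{6,8,10}; (9,5)→{4,5,6}. Safe: 3. Place at column 3.
Row 11: attacked by (1,10)→{10}; (2,7)→{7}; (3,9)→{1,9}; (4,11)→{4,11}; (5,2)→{2,8}; (6,4)→{4,9}; (7,1)→{1,5}; (8,8)→{5,8,11}; (9,5)→{3,5,7}; (10,3)→{2,3,4}. Safe: 6. Place at column 6.
Columns [10, 7, 9, 11, 2, 4, 1, 8, 5, 3, 6], r−c [-9, -5, -6, -7, 3, 2, 6, 0, 4, 7, 5], r+c [11, 9, 12, 15, 7, 10, 8, 16, 14, 13, 17] are all distinct, so no two queens attack.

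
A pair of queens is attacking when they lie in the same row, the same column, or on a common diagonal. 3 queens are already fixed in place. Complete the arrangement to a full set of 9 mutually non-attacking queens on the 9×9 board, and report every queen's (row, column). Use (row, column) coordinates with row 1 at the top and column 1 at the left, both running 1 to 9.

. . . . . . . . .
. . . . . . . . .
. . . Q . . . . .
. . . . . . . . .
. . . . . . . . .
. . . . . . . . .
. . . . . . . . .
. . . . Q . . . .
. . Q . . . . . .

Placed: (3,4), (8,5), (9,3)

(1,9) (2,6) (3,4) (4,7) (5,1) (6,8) (7,2) (8,5) (9,3)

Row 1: attacked by (3,4)→{2,4,6}; (8,5)→{5}; (9,3)→{3}. Safe: 1, 7, 8, 9. Place at column 9.
Row 2: attacked by (1,9)→{8,9}; (3,4)→{3,4,5}; (8,5)→{5}; (9,3)→{3}. Safe: 1, 2, 6, 7. Place at column 6.
Row 4: attacked by (1,9)→{6,9}; (2,6)→{4,6,8}; (3,4)→{3,4,5}; (8,5)→{1,5,9}; (9,3)→{3,8}. Safe: 2, 7. Place at column 7.
Row 5: attacked by (1,9)→{5,9}; (2,6)→{3,6,9}; (3,4)→{2,4,6}; (4,7)→{6,7,8}; (8,5)→{2,5,8}; (9,3)→{3,7}. Safe: 1. Place at column 1.
Row 6: attacked by (1,9)→{4,9}; (2,6)→{2,6}; (3,4)→{1,4,7}; (4,7)→{5,7,9}; (5,1)→{1,2}; (8,5)→{3,5,7}; (9,3)→{3,6}. Safe: 8. Place at column 8.
Row 7: attacked by (1,9)→{3,9}; (2,6)→{1,6}; (3,4)→{4,8}; (4,7)→{4,7}; (5,1)→{1,3}; (6,8)→{7,8,9}; (8,5)→{4,5,6}; (9,3)→{1,3,5}. Safe: 2. Place at column 2.
Columns [9, 6, 4, 7, 1, 8, 2, 5, 3], r−c [-8, -4, -1, -3, 4, -2, 5, 3, 6], r+c [10, 8, 7, 11, 6, 14, 9, 13, 12] are all distinct, so no two queens attack.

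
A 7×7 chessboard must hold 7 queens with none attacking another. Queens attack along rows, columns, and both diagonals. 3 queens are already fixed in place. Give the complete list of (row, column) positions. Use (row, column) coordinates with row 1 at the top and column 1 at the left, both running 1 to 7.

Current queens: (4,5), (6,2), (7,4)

Row 1: attacked by (4,5)→{2,5}; (6,2)→{2,7}; (7,4)→{4}. Safe: 1, 3, 6. Place at column 6.
Row 2: attacked by (1,6)→{5,6,7}; (4,5)→{3,5,7}; (6,2)→{2,6}; (7,4)→{4}. Safe: 1. Place at column 1.
Row 3: attacked by (1,6)→{4,6}; (2,1)→{1,2}; (4,5)→{4,5,6}; (6,2)→{2,5}; (7,4)→{4}. Safe: 3, 7. Place at column 3.
Row 5: attacked by (1,6)→{2,6}; (2,1)→{1,4}; (3,3)→{1,3,5}; (4,5)→{4,5,6}; (6,2)→{1,2,3}; (7,4)→{2,4,6}. Safe: 7. Place at column 7.
Columns [6, 1, 3, 5, 7, 2, 4], r−c [-5, 1, 0, -1, -2, 4, 3], r+c [7, 3, 6, 9, 12, 8, 11] are all distinct, so no two queens attack.

(1,6) (2,1) (3,3) (4,5) (5,7) (6,2) (7,4)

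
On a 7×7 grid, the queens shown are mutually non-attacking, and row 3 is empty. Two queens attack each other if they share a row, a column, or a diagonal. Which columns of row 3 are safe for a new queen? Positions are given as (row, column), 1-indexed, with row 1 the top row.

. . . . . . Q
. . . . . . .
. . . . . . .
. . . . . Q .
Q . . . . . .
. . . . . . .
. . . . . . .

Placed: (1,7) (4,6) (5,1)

columns 2, 4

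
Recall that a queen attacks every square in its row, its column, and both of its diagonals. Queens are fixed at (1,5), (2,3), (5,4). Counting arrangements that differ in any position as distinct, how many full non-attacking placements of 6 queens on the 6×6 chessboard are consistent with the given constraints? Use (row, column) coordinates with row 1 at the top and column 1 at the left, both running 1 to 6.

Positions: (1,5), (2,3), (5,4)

Branch on row 3: col 1 → 1.
Sum: 1 = 1.

1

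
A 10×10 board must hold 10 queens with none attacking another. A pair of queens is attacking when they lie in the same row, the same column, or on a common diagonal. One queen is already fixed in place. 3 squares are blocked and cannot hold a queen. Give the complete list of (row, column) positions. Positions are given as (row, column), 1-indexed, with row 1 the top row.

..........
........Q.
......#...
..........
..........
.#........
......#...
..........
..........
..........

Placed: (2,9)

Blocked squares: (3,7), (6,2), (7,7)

(1,6) (2,9) (3,2) (4,10) (5,8) (6,3) (7,1) (8,4) (9,7) (10,5)

Row 1: attacked by (2,9)→{8,9,10}. Safe: 1, 2, 3, 4, 5, 6, 7. Place at column 6.
Row 3: attacked by (1,6)→{4,6,8}; (2,9)→{8,9,10}. Blocked: 7. Safe: 1, 2, 3, 5. Place at column 2.
Row 4: attacked by (1,6)→{3,6,9}; (2,9)→{7,9}; (3,2)→{1,2,3}. Safe: 4, 5, 8, 10. Place at column 10.
Row 5: attacked by (1,6)→{2,6,10}; (2,9)→{6,9}; (3,2)→{2,4}; (4,10)→{9,10}. Safe: 1, 3, 5, 7, 8. Place at column 8.
Row 6: attacked by (1,6)→{1,6}; (2,9)→{5,9}; (3,2)→{2,5}; (4,10)→{8,10}; (5,8)→{7,8,9}. Blocked: 2. Safe: 3, 4. Place at column 3.
Row 7: attacked by (1,6)→{6}; (2,9)→{4,9}; (3,2)→{2,6}; (4,10)→{7,10}; (5,8)→{6,8,10}; (6,3)→{2,3,4}. Blocked: 7. Safe: 1, 5. Place at column 1.
Row 8: attacked by (1,6)→{6}; (2,9)→{3,9}; (3,2)→{2,7}; (4,10)→{6,10}; (5,8)→{5,8}; (6,3)→{1,3,5}; (7,1)→{1,2}. Safe: 4. Place at column 4.
Row 9: attacked by (1,6)→{6}; (2,9)→{2,9}; (3,2)→{2,8}; (4,10)→{5,10}; (5,8)→{4,8}; (6,3)→{3,6}; (7,1)→{1,3}; (8,4)→{3,4,5}. Safe: 7. Place at column 7.
Row 10: attacked by (1,6)→{6}; (2,9)→{1,9}; (3,2)→{2,9}; (4,10)→{4,10}; (5,8)→{3,8}; (6,3)→{3,7}; (7,1)→{1,4}; (8,4)→{2,4,6}; (9,7)→{6,7,8}. Safe: 5. Place at column 5.
Columns [6, 9, 2, 10, 8, 3, 1, 4, 7, 5], r−c [-5, -7, 1, -6, -3, 3, 6, 4, 2, 5], r+c [7, 11, 5, 14, 13, 9, 8, 12, 16, 15] are all distinct, so no two queens attack.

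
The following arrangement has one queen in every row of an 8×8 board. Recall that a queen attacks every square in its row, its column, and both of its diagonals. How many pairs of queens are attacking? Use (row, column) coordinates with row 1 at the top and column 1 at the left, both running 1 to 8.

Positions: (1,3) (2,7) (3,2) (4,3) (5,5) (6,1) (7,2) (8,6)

Same column: (1,3)–(4,3) (column 3); (3,2)–(7,2) (column 2).
Same diagonal: (2,7)–(7,2) (|2−7| = |7−2| = 5); (3,2)–(4,3) (|3−4| = |2−3| = 1); (4,3)–(6,1) (|4−6| = |3−1| = 2); (6,1)–(7,2) (|6−7| = |1−2| = 1).
Total attacking pairs: 6.

6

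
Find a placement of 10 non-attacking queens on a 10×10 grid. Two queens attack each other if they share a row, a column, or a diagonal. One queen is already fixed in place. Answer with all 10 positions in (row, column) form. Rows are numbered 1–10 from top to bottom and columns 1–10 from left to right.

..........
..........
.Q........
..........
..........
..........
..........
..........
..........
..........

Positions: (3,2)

Row 1: attacked by (3,2)→{2,4}. Safe: 1, 3, 5, 6, 7, 8, 9, 10. Place at column 10.
Row 2: attacked by (1,10)→{9,10}; (3,2)→{1,2,3}. Safe: 4, 5, 6, 7, 8. Place at column 4.
Row 4: attacked by (1,10)→{7,10}; (2,4)→{2,4,6}; (3,2)→{1,2,3}. Safe: 5, 8, 9. Place at column 5.
Row 5: attacked by (1,10)→{6,10}; (2,4)→{1,4,7}; (3,2)→{2,4}; (4,5)→{4,5,6}. Safe: 3, 8, 9. Place at column 8.
Row 6: attacked by (1,10)→{5,10}; (2,4)→{4,8}; (3,2)→{2,5}; (4,5)→{3,5,7}; (5,8)→{7,8,9}. Safe: 1, 6. Place at column 1.
Row 7: attacked by (1,10)→{4,10}; (2,4)→{4,9}; (3,2)→{2,6}; (4,5)→{2,5,8}; (5,8)→{6,8,10}; (6,1)→{1,2}. Safe: 3, 7. Place at column 3.
Row 8: attacked by (1,10)→{3,10}; (2,4)→{4,10}; (3,2)→{2,7}; (4,5)→{1,5,9}; (5,8)→{5,8}; (6,1)→{1,3}; (7,3)→{2,3,4}. Safe: 6. Place at column 6.
Row 9: attacked by (1,10)→{2,10}; (2,4)→{4}; (3,2)→{2,8}; (4,5)→{5,10}; (5,8)→{4,8}; (6,1)→{1,4}; (7,3)→{1,3,5}; (8,6)→{5,6,7}. Safe: 9. Place at column 9.
Row 10: attacked by (1,10)→{1,10}; (2,4)→{4}; (3,2)→{2,9}; (4,5)→{5}; (5,8)→{3,8}; (6,1)→{1,5}; (7,3)→{3,6}; (8,6)→{4,6,8}; (9,9)→{8,9,10}. Safe: 7. Place at column 7.
Columns [10, 4, 2, 5, 8, 1, 3, 6, 9, 7], r−c [-9, -2, 1, -1, -3, 5, 4, 2, 0, 3], r+c [11, 6, 5, 9, 13, 7, 10, 14, 18, 17] are all distinct, so no two queens attack.

(1,10) (2,4) (3,2) (4,5) (5,8) (6,1) (7,3) (8,6) (9,9) (10,7)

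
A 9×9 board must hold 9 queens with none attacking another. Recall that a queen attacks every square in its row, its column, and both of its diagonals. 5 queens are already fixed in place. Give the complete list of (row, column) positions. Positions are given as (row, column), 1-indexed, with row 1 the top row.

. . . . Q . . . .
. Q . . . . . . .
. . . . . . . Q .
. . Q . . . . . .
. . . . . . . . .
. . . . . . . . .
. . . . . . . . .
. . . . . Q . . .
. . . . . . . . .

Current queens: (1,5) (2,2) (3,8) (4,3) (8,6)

(1,5) (2,2) (3,8) (4,3) (5,7) (6,9) (7,1) (8,6) (9,4)

Row 5: attacked by (1,5)→{1,5,9}; (2,2)→{2,5}; (3,8)→{6,8}; (4,3)→{2,3,4}; (8,6)→{3,6,9}. Safe: 7. Place at column 7.
Row 6: attacked by (1,5)→{5}; (2,2)→{2,6}; (3,8)→{5,8}; (4,3)→{1,3,5}; (5,7)→{6,7,8}; (8,6)→{4,6,8}. Safe: 9. Place at column 9.
Row 7: attacked by (1,5)→{5}; (2,2)→{2,7}; (3,8)→{4,8}; (4,3)→{3,6}; (5,7)→{5,7,9}; (6,9)→{8,9}; (8,6)→{5,6,7}. Safe: 1. Place at column 1.
Row 9: attacked by (1,5)→{5}; (2,2)→{2,9}; (3,8)→{2,8}; (4,3)→{3,8}; (5,7)→{3,7}; (6,9)→{6,9}; (7,1)→{1,3}; (8,6)→{5,6,7}. Safe: 4. Place at column 4.
Columns [5, 2, 8, 3, 7, 9, 1, 6, 4], r−c [-4, 0, -5, 1, -2, -3, 6, 2, 5], r+c [6, 4, 11, 7, 12, 15, 8, 14, 13] are all distinct, so no two queens attack.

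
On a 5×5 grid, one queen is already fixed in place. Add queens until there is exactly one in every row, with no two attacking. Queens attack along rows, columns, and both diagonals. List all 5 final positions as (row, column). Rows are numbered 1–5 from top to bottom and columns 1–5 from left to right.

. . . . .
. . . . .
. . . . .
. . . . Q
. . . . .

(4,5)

Row 1: attacked by (4,5)→{2,5}. Safe: 1, 3, 4. Place at column 4.
Row 2: attacked by (1,4)→{3,4,5}; (4,5)→{3,5}. Safe: 1, 2. Place at column 1.
Row 3: attacked by (1,4)→{2,4}; (2,1)→{1,2}; (4,5)→{4,5}. Safe: 3. Place at column 3.
Row 5: attacked by (1,4)→{4}; (2,1)→{1,4}; (3,3)→{1,3,5}; (4,5)→{4,5}. Safe: 2. Place at column 2.
Columns [4, 1, 3, 5, 2], r−c [-3, 1, 0, -1, 3], r+c [5, 3, 6, 9, 7] are all distinct, so no two queens attack.

(1,4) (2,1) (3,3) (4,5) (5,2)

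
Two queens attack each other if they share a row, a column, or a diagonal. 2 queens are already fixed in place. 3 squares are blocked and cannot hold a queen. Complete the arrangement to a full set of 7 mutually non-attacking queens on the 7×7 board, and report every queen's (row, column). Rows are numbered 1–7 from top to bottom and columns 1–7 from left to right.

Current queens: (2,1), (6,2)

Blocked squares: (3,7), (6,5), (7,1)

(1,6) (2,1) (3,3) (4,5) (5,7) (6,2) (7,4)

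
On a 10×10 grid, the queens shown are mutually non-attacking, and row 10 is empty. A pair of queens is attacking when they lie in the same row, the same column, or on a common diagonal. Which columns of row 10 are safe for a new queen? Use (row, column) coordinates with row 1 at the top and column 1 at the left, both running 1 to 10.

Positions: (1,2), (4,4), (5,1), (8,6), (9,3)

(1,2) attacks row 10 at column 2.
(4,4) attacks row 10 at column 4 and diagonals 10.
(5,1) attacks row 10 at column 1 and diagonals 6.
(8,6) attacks row 10 at column 6 and diagonals 4, 8.
(9,3) attacks row 10 at column 3 and diagonals 2, 4.
Attacked columns: {1, 2, 3, 4, 6, 8, 10}. Safe: {5, 7, 9}.

columns 5, 7, 9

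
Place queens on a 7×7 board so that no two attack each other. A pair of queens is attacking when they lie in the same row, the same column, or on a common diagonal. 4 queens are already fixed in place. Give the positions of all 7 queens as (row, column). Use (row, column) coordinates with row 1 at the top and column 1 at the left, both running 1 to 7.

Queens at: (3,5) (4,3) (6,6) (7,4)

Row 1: attacked by (3,5)→{3,5,7}; (4,3)→{3,6}; (6,6)→{1,6}; (7,4)→{4}. Safe: 2. Place at column 2.
Row 2: attacked by (1,2)→{1,2,3}; (3,5)→{4,5,6}; (4,3)→{1,3,5}; (6,6)→{2,6}; (7,4)→{4}. Safe: 7. Place at column 7.
Row 5: attacked by (1,2)→{2,6}; (2,7)→{4,7}; (3,5)→{3,5,7}; (4,3)→{2,3,4}; (6,6)→{5,6,7}; (7,4)→{2,4,6}. Safe: 1. Place at column 1.
Columns [2, 7, 5, 3, 1, 6, 4], r−c [-1, -5, -2, 1, 4, 0, 3], r+c [3, 9, 8, 7, 6, 12, 11] are all distinct, so no two queens attack.

(1,2) (2,7) (3,5) (4,3) (5,1) (6,6) (7,4)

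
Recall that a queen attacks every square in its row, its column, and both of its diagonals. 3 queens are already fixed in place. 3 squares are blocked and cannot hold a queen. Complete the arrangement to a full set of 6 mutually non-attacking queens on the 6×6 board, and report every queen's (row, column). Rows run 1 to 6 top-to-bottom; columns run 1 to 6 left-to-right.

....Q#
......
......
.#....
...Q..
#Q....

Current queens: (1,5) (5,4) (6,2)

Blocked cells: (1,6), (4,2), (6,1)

(1,5) (2,3) (3,1) (4,6) (5,4) (6,2)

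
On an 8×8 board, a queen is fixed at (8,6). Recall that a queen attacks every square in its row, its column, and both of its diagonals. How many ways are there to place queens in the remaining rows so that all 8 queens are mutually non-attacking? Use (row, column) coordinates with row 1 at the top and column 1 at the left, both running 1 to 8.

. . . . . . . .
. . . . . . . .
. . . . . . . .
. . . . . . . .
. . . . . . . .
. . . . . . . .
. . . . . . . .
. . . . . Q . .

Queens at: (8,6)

Branch on row 1: col 1 → 0; col 2 → 0; col 3 → 5; col 4 → 4; col 5 → 3; col 7 → 2; col 8 → 2.
Sum: 0 + 0 + 5 + 4 + 3 + 2 + 2 = 16.

16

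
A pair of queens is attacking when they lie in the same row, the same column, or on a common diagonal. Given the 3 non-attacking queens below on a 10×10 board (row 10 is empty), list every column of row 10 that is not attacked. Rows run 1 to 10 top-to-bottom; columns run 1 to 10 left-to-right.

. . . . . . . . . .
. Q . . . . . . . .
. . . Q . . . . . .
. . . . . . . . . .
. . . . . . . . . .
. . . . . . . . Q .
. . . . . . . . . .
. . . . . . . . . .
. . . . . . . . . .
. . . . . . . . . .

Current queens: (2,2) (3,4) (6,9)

(2,2) attacks row 10 at column 2 and diagonals 10.
(3,4) attacks row 10 at column 4.
(6,9) attacks row 10 at column 9 and diagonals 5.
Attacked columns: {2, 4, 5, 9, 10}. Safe: {1, 3, 6, 7, 8}.

columns 1, 3, 6, 7, 8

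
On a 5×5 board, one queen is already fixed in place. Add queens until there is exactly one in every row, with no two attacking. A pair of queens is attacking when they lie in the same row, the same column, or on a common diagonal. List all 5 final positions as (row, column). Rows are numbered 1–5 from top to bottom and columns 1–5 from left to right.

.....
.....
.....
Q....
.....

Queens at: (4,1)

(1,5) (2,2) (3,4) (4,1) (5,3)

Row 1: attacked by (4,1)→{1,4}. Safe: 2, 3, 5. Place at column 5.
Row 2: attacked by (1,5)→{4,5}; (4,1)→{1,3}. Safe: 2. Place at column 2.
Row 3: attacked by (1,5)→{3,5}; (2,2)→{1,2,3}; (4,1)→{1,2}. Safe: 4. Place at column 4.
Row 5: attacked by (1,5)→{1,5}; (2,2)→{2,5}; (3,4)→{2,4}; (4,1)→{1,2}. Safe: 3. Place at column 3.
Columns [5, 2, 4, 1, 3], r−c [-4, 0, -1, 3, 2], r+c [6, 4, 7, 5, 8] are all distinct, so no two queens attack.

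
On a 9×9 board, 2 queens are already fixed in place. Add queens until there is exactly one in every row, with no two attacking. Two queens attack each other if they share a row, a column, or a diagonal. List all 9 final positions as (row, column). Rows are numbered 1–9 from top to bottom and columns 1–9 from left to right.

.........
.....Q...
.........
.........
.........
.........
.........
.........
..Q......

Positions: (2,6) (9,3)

(1,9) (2,6) (3,4) (4,7) (5,1) (6,8) (7,2) (8,5) (9,3)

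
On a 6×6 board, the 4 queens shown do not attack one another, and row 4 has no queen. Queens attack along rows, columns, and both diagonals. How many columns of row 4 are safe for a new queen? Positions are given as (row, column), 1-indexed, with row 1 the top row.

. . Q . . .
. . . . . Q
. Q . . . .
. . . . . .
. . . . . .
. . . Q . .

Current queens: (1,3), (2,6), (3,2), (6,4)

1

(1,3) attacks row 4 at column 3 and diagonals 6.
(2,6) attacks row 4 at column 6 and diagonals 4.
(3,2) attacks row 4 at column 2 and diagonals 1, 3.
(6,4) attacks row 4 at column 4 and diagonals 2, 6.
Attacked columns: {1, 2, 3, 4, 6}. Safe: {5}.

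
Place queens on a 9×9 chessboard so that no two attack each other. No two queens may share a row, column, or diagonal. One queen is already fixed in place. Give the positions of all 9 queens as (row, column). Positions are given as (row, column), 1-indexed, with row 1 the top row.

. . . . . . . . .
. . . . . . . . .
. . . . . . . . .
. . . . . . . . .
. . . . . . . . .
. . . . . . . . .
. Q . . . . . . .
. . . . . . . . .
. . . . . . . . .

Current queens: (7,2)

(1,6) (2,9) (3,3) (4,1) (5,8) (6,4) (7,2) (8,7) (9,5)

Row 1: attacked by (7,2)→{2,8}. Safe: 1, 3, 4, 5, 6, 7, 9. Place at column 6.
Row 2: attacked by (1,6)→{5,6,7}; (7,2)→{2,7}. Safe: 1, 3, 4, 8, 9. Place at column 9.
Row 3: attacked by (1,6)→{4,6,8}; (2,9)→{8,9}; (7,2)→{2,6}. Safe: 1, 3, 5, 7. Place at column 3.
Row 4: attacked by (1,6)→{3,6,9}; (2,9)→{7,9}; (3,3)→{2,3,4}; (7,2)→{2,5}. Safe: 1, 8. Place at column 1.
Row 5: attacked by (1,6)→{2,6}; (2,9)→{6,9}; (3,3)→{1,3,5}; (4,1)→{1,2}; (7,2)→{2,4}. Safe: 7, 8. Place at column 8.
Row 6: attacked by (1,6)→{1,6}; (2,9)→{5,9}; (3,3)→{3,6}; (4,1)→{1,3}; (5,8)→{7,8,9}; (7,2)→{1,2,3}. Safe: 4. Place at column 4.
Row 8: attacked by (1,6)→{6}; (2,9)→{3,9}; (3,3)→{3,8}; (4,1)→{1,5}; (5,8)→{5,8}; (6,4)→{2,4,6}; (7,2)→{1,2,3}. Safe: 7. Place at column 7.
Row 9: attacked by (1,6)→{6}; (2,9)→{2,9}; (3,3)→{3,9}; (4,1)→{1,6}; (5,8)→{4,8}; (6,4)→{1,4,7}; (7,2)→{2,4}; (8,7)→{6,7,8}. Safe: 5. Place at column 5.
Columns [6, 9, 3, 1, 8, 4, 2, 7, 5], r−c [-5, -7, 0, 3, -3, 2, 5, 1, 4], r+c [7, 11, 6, 5, 13, 10, 9, 15, 14] are all distinct, so no two queens attack.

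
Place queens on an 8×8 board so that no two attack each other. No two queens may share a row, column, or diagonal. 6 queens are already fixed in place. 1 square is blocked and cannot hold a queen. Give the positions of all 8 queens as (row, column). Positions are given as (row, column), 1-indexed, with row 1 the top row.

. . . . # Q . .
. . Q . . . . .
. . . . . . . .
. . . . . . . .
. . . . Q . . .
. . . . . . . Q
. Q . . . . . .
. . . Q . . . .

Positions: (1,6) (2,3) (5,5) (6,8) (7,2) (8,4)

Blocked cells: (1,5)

Row 3: attacked by (1,6)→{4,6,8}; (2,3)→{2,3,4}; (5,5)→{3,5,7}; (6,8)→{5,8}; (7,2)→{2,6}; (8,4)→{4}. Safe: 1. Place at column 1.
Row 4: attacked by (1,6)→{3,6}; (2,3)→{1,3,5}; (3,1)→{1,2}; (5,5)→{4,5,6}; (6,8)→{6,8}; (7,2)→{2,5}; (8,4)→{4,8}. Safe: 7. Place at column 7.
Columns [6, 3, 1, 7, 5, 8, 2, 4], r−c [-5, -1, 2, -3, 0, -2, 5, 4], r+c [7, 5, 4, 11, 10, 14, 9, 12] are all distinct, so no two queens attack.

(1,6) (2,3) (3,1) (4,7) (5,5) (6,8) (7,2) (8,4)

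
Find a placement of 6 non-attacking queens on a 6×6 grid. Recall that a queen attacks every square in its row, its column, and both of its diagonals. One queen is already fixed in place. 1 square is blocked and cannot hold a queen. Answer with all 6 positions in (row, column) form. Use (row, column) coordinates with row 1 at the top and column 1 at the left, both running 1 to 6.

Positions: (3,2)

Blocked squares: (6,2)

Row 1: attacked by (3,2)→{2,4}. Safe: 1, 3, 5, 6. Place at column 3.
Row 2: attacked by (1,3)→{2,3,4}; (3,2)→{1,2,3}. Safe: 5, 6. Place at column 6.
Row 4: attacked by (1,3)→{3,6}; (2,6)→{4,6}; (3,2)→{1,2,3}. Safe: 5. Place at column 5.
Row 5: attacked by (1,3)→{3}; (2,6)→{3,6}; (3,2)→{2,4}; (4,5)→{4,5,6}. Safe: 1. Place at column 1.
Row 6: attacked by (1,3)→{3}; (2,6)→{2,6}; (3,2)→{2,5}; (4,5)→{3,5}; (5,1)→{1,2}. Blocked: 2. Safe: 4. Place at column 4.
Columns [3, 6, 2, 5, 1, 4], r−c [-2, -4, 1, -1, 4, 2], r+c [4, 8, 5, 9, 6, 10] are all distinct, so no two queens attack.

(1,3) (2,6) (3,2) (4,5) (5,1) (6,4)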